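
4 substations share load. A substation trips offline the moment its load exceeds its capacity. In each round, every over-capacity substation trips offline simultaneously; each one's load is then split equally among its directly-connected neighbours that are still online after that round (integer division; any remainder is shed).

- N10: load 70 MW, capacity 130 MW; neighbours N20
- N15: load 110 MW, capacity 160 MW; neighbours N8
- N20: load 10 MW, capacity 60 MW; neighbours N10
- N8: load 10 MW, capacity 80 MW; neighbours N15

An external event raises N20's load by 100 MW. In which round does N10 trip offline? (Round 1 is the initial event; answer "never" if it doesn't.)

2

Round 1 — N20 at 110 > 60. N20 trips offline.
  N20 sheds 110 MW to N10: 110 each.
    N10: 70+110 = 180 > 130
Round 2 — N10 trips offline.
  N10 sheds 180 MW: no online neighbours, lost.
No further trips.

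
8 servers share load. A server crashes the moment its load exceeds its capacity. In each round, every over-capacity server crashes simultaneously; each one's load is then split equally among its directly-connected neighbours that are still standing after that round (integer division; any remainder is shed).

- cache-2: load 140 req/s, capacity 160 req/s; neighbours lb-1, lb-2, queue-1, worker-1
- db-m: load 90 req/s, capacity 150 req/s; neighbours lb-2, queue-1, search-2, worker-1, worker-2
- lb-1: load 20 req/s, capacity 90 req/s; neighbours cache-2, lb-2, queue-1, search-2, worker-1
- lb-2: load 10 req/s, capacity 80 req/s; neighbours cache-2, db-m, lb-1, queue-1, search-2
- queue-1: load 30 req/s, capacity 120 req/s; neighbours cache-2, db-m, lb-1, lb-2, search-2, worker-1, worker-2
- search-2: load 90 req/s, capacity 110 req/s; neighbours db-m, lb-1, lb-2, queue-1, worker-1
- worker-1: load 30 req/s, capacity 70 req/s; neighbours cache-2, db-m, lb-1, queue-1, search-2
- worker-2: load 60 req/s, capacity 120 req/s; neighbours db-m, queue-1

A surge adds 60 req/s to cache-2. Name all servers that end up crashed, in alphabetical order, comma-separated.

cache-2, worker-1

Round 1 — cache-2 at 200 > 160. cache-2 crashes.
  cache-2 sheds 200 req/s to lb-1, lb-2, queue-1, worker-1: 50 each.
    lb-1: 20+50 = 70 ≤ 90
    lb-2: 10+50 = 60 ≤ 80
    queue-1: 30+50 = 80 ≤ 120
    worker-1: 30+50 = 80 > 70
Round 2 — worker-1 crashes.
  worker-1 sheds 80 req/s to db-m, lb-1, queue-1, search-2: 20 each.
    db-m: 90+20 = 110 ≤ 150
    lb-1: 70+20 = 90 ≤ 90
    queue-1: 80+20 = 100 ≤ 120
    search-2: 90+20 = 110 ≤ 110
No further crashes.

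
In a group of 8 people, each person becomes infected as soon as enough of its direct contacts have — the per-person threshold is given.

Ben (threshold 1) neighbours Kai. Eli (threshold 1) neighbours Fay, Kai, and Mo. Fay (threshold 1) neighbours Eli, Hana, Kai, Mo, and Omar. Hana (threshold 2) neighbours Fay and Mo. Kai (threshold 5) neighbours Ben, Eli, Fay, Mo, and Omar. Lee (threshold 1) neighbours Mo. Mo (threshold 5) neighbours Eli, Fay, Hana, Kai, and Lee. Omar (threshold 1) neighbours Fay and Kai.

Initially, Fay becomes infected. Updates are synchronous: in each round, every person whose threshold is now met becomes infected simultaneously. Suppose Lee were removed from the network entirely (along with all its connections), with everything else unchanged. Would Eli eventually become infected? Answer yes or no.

With Lee removed:
Round 1 — Fay becomes infected (initial).
Round 2 — checking thresholds:
  Eli: 1 of 3 neighbours ≥ 1, becomes infected.
  Hana: 1 of 2 neighbours < 2, holds.
  Kai: 1 of 5 neighbours < 5, holds.
  Mo: 1 of 4 neighbours < 5, holds.
  Omar: 1 of 2 neighbours ≥ 1, becomes infected.
Round 3 — no new infections; cascade stops.

yes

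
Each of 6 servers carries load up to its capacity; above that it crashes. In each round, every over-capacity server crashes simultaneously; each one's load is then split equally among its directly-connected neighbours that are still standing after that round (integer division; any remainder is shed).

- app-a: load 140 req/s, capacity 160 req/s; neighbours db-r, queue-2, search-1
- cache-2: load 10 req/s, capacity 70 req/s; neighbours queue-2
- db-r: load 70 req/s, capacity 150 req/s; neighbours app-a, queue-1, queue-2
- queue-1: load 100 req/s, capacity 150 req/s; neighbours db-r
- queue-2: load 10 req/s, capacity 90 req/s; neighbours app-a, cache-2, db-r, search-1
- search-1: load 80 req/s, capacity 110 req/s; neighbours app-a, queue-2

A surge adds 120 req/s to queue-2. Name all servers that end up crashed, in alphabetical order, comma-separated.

Round 1 — queue-2 at 130 > 90. queue-2 crashes.
  queue-2 sheds 130 req/s to app-a, cache-2, db-r, search-1: 32 each (2 lost).
    app-a: 140+32 = 172 > 160
    cache-2: 10+32 = 42 ≤ 70
    db-r: 70+32 = 102 ≤ 150
    search-1: 80+32 = 112 > 110
Round 2 — app-a, search-1 crash.
  app-a sheds 172 req/s to db-r: 172 each.
    db-r: 102+172 = 274 > 150
  search-1 sheds 112 req/s: no online neighbours, lost.
Round 3 — db-r crashes.
  db-r sheds 274 req/s to queue-1: 274 each.
    queue-1: 100+274 = 374 > 150
Round 4 — queue-1 crashes.
  queue-1 sheds 374 req/s: no online neighbours, lost.
No further crashes.

app-a, db-r, queue-1, queue-2, search-1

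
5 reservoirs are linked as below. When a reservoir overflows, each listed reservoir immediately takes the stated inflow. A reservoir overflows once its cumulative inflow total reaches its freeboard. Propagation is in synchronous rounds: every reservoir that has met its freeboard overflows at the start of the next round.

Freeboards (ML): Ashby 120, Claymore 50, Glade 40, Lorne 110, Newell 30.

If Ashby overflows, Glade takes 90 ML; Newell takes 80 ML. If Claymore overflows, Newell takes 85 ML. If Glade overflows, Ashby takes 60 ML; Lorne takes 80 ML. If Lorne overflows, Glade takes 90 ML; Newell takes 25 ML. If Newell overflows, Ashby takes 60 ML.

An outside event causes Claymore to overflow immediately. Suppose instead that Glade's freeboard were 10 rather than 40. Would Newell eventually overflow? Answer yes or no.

With Glade's freeboard at 10:
Round 1 — Claymore overflows (initial).
  Newell: +85 → 85 ≥ 30
Round 2 — Newell overflows.
  Ashby: +60 → 60 < 120
No further overflows.

yes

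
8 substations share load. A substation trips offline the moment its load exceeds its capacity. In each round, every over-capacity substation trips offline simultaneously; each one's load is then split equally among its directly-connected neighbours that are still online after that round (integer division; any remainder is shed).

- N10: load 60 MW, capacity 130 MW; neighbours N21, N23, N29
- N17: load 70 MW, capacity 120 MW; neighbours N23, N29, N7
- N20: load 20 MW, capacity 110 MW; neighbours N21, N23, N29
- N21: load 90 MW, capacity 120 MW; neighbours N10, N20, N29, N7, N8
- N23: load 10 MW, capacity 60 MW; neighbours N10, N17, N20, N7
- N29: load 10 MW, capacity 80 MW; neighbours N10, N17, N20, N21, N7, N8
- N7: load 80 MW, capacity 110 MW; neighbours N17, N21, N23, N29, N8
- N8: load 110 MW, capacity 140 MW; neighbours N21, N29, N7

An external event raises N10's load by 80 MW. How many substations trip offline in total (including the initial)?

8

Round 1 — N10 at 140 > 130. N10 trips offline.
  N10 sheds 140 MW to N21, N23, N29: 46 each (2 lost).
    N21: 90+46 = 136 > 120
    N23: 10+46 = 56 ≤ 60
    N29: 10+46 = 56 ≤ 80
Round 2 — N21 trips offline.
  N21 sheds 136 MW to N20, N29, N7, N8: 34 each.
    N20: 20+34 = 54 ≤ 110
    N29: 56+34 = 90 > 80
    N7: 80+34 = 114 > 110
    N8: 110+34 = 144 > 140
Round 3 — N29, N7, N8 trip offline.
  N29 sheds 90 MW to N17, N20: 45 each.
    N17: 70+45 = 115 ≤ 120
    N20: 54+45 = 99 ≤ 110
  N7 sheds 114 MW to N17, N23: 57 each.
    N17: 115+57 = 172 > 120
    N23: 56+57 = 113 > 60
  N8 sheds 144 MW: no online neighbours, lost.
Round 4 — N17, N23 trip offline.
  N17 sheds 172 MW: no online neighbours, lost.
  N23 sheds 113 MW to N20: 113 each.
    N20: 99+113 = 212 > 110
Round 5 — N20 trips offline.
  N20 sheds 212 MW: no online neighbours, lost.
No further trips.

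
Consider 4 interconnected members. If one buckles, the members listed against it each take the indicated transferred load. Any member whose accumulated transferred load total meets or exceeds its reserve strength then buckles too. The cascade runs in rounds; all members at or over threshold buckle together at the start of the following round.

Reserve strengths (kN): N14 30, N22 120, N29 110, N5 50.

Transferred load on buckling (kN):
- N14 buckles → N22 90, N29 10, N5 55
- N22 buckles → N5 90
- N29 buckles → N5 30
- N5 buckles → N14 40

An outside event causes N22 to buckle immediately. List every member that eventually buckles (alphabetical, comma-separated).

N14, N22, N5

Round 1 — N22 buckles (initial).
  N5: +90 → 90 ≥ 50
Round 2 — N5 buckles.
  N14: +40 → 40 ≥ 30
Round 3 — N14 buckles.
  N29: +10 → 10 < 110
No further bucklings.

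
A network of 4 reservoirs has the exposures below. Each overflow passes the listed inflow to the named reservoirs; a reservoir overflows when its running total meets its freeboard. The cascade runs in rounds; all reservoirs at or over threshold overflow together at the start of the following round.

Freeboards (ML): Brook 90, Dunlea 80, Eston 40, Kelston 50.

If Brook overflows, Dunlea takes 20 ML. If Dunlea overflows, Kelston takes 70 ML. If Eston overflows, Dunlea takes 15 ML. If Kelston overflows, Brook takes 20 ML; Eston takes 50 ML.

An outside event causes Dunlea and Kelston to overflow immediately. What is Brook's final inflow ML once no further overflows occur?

20

Round 1 — Dunlea, Kelston overflow (initial).
  Brook: +20 → 20 < 90
  Eston: +50 → 50 ≥ 40
Round 2 — Eston overflows.
No further overflows.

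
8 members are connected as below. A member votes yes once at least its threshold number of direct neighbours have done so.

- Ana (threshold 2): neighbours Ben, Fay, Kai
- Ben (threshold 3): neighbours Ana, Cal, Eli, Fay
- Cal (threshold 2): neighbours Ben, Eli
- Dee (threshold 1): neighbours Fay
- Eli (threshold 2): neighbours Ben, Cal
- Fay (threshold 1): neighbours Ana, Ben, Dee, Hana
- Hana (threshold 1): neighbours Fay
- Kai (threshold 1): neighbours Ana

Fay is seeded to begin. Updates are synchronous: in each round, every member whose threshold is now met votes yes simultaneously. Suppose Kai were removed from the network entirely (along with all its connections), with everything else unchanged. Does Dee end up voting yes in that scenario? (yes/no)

yes

With Kai removed:
Round 1 — Fay votes yes (initial).
Round 2 — checking thresholds:
  Ana: 1 of 2 neighbours < 2, below threshold.
  Ben: 1 of 4 neighbours < 3, below threshold.
  Dee: 1 of 1 neighbours ≥ 1, votes yes.
  Hana: 1 of 1 neighbours ≥ 1, votes yes.
Round 3 — no new yes votes; cascade stops.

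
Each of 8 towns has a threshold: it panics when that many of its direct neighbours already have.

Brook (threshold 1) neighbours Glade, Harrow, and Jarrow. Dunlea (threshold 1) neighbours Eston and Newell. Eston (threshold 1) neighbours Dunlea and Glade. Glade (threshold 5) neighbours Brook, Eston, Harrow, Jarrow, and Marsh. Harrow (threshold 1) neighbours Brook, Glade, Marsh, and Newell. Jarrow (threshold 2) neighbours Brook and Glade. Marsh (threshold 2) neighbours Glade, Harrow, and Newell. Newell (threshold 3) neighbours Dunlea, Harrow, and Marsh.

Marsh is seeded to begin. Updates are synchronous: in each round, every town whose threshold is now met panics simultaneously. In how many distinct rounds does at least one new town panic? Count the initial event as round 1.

Round 1 — Marsh panics (initial).
Round 2 — checking thresholds:
  Glade: 1 of 5 neighbours < 5, below threshold.
  Harrow: 1 of 4 neighbours ≥ 1, panics.
  Newell: 1 of 3 neighbours < 3, below threshold.
Round 3 — checking thresholds:
  Brook: 1 of 3 neighbours ≥ 1, panics.
  Glade: 2 of 5 neighbours < 5, below threshold.
  Newell: 2 of 3 neighbours < 3, below threshold.
Round 4 — no new panics; cascade stops.

3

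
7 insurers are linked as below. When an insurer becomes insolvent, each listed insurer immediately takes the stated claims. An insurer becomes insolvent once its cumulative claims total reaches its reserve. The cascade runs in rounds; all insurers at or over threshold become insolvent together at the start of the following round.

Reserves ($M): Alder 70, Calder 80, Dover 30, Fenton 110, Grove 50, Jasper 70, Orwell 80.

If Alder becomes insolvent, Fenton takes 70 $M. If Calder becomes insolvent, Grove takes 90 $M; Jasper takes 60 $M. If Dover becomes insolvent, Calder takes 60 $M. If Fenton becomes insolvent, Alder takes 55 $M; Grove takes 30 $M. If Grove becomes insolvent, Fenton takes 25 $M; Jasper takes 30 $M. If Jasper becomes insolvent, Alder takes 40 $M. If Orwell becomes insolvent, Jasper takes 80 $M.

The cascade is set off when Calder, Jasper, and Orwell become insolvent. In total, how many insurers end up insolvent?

4

Round 1 — Calder, Jasper, Orwell become insolvent (initial).
  Alder: +40 → 40 < 70
  Grove: +90 → 90 ≥ 50
Round 2 — Grove becomes insolvent.
  Fenton: +25 → 25 < 110
No further insolvencies.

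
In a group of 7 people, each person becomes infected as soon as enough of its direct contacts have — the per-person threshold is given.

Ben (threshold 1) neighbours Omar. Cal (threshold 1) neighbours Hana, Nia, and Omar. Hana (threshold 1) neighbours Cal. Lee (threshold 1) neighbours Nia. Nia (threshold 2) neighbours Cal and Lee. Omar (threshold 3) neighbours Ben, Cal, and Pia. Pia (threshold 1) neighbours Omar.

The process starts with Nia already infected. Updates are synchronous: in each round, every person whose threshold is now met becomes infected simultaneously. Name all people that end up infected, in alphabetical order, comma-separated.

Round 1 — Nia becomes infected (initial).
Round 2 — checking thresholds:
  Cal: 1 of 3 neighbours ≥ 1, becomes infected.
  Lee: 1 of 1 neighbours ≥ 1, becomes infected.
Round 3 — checking thresholds:
  Hana: 1 of 1 neighbours ≥ 1, becomes infected.
  Omar: 1 of 3 neighbours < 3, not yet.
Round 4 — no new infections; cascade stops.

Cal, Hana, Lee, Nia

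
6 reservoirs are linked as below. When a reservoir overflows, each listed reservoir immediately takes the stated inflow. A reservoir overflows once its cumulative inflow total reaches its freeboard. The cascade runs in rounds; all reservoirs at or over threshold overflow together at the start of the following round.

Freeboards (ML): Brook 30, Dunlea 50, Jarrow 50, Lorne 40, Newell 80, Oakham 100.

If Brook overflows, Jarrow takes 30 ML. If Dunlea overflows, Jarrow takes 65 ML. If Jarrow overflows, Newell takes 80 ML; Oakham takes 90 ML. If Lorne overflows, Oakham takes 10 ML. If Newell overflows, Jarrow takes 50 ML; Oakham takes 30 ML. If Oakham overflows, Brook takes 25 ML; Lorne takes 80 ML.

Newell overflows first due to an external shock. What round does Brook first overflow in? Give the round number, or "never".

never

Round 1 — Newell overflows (initial).
  Jarrow: +50 → 50 ≥ 50
  Oakham: +30 → 30 < 100
Round 2 — Jarrow overflows.
  Oakham: +90 → 120 ≥ 100
Round 3 — Oakham overflows.
  Brook: +25 → 25 < 30
  Lorne: +80 → 80 ≥ 40
Round 4 — Lorne overflows.
No further overflows.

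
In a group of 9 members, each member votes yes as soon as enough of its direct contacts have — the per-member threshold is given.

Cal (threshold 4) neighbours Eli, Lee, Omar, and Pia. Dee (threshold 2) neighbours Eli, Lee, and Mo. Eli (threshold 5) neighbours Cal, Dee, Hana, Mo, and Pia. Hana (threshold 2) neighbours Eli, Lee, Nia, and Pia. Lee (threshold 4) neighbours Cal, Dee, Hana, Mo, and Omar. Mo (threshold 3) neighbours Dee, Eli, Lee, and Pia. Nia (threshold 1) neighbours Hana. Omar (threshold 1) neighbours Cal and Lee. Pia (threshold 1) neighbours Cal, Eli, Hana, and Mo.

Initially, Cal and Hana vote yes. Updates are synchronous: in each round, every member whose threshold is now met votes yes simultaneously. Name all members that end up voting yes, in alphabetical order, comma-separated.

Cal, Hana, Nia, Omar, Pia

Round 1 — Cal, Hana vote yes (initial).
Round 2 — checking thresholds:
  Eli: 2 of 5 neighbours < 5, holds.
  Lee: 2 of 5 neighbours < 4, holds.
  Nia: 1 of 1 neighbours ≥ 1, votes yes.
  Omar: 1 of 2 neighbours ≥ 1, votes yes.
  Pia: 2 of 4 neighbours ≥ 1, votes yes.
Round 3 — no new yes votes; cascade stops.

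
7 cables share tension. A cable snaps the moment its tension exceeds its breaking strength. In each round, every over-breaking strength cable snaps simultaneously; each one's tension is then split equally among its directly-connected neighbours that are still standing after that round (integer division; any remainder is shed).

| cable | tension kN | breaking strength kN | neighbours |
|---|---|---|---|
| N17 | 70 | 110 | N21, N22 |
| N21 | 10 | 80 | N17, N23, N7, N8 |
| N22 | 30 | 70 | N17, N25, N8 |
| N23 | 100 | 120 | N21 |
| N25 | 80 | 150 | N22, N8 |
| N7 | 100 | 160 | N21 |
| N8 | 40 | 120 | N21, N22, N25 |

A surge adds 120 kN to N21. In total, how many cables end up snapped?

2

Round 1 — N21 at 130 > 80. N21 snaps.
  N21 sheds 130 kN to N17, N23, N7, N8: 32 each (2 lost).
    N17: 70+32 = 102 ≤ 110
    N23: 100+32 = 132 > 120
    N7: 100+32 = 132 ≤ 160
    N8: 40+32 = 72 ≤ 120
Round 2 — N23 snaps.
  N23 sheds 132 kN: no online neighbours, lost.
No further breaks.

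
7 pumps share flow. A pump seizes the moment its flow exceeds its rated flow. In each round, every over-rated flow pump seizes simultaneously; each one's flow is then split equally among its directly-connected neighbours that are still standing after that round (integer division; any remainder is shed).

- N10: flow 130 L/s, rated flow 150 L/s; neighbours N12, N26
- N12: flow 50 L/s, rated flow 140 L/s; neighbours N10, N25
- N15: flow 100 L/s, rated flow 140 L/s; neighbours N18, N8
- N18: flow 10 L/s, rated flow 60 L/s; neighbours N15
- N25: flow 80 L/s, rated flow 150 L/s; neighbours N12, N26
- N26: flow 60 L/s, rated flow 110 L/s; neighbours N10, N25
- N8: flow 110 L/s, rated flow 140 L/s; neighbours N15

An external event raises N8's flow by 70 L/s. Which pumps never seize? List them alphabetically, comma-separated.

N10, N12, N25, N26

Round 1 — N8 at 180 > 140. N8 seizes.
  N8 sheds 180 L/s to N15: 180 each.
    N15: 100+180 = 280 > 140
Round 2 — N15 seizes.
  N15 sheds 280 L/s to N18: 280 each.
    N18: 10+280 = 290 > 60
Round 3 — N18 seizes.
  N18 sheds 290 L/s: no online neighbours, lost.
No further seizures.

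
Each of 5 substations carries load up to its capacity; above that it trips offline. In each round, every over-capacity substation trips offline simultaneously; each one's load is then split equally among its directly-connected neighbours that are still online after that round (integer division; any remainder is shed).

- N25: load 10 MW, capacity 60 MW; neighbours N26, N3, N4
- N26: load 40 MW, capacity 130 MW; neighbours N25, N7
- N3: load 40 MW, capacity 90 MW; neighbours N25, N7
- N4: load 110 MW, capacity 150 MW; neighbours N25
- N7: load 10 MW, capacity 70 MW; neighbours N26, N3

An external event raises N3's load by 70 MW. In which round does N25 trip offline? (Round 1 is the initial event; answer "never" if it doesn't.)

2

Round 1 — N3 at 110 > 90. N3 trips offline.
  N3 sheds 110 MW to N25, N7: 55 each.
    N25: 10+55 = 65 > 60
    N7: 10+55 = 65 ≤ 70
Round 2 — N25 trips offline.
  N25 sheds 65 MW to N26, N4: 32 each (1 lost).
    N26: 40+32 = 72 ≤ 130
    N4: 110+32 = 142 ≤ 150
No further trips.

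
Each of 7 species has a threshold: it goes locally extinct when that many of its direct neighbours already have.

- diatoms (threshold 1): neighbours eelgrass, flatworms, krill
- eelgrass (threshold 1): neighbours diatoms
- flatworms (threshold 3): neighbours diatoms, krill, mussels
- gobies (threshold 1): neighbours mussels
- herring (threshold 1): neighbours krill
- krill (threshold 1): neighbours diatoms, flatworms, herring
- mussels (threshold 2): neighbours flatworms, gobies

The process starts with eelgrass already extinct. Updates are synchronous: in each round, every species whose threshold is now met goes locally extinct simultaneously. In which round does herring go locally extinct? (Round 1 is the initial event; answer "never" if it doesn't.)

Round 1 — eelgrass goes locally extinct (initial).
Round 2 — checking thresholds:
  diatoms: 1 of 3 neighbours ≥ 1, goes locally extinct.
Round 3 — checking thresholds:
  flatworms: 1 of 3 neighbours < 3, not yet.
  krill: 1 of 3 neighbours ≥ 1, goes locally extinct.
Round 4 — checking thresholds:
  flatworms: 2 of 3 neighbours < 3, not yet.
  herring: 1 of 1 neighbours ≥ 1, goes locally extinct.
Round 5 — no new extinctions; cascade stops.

4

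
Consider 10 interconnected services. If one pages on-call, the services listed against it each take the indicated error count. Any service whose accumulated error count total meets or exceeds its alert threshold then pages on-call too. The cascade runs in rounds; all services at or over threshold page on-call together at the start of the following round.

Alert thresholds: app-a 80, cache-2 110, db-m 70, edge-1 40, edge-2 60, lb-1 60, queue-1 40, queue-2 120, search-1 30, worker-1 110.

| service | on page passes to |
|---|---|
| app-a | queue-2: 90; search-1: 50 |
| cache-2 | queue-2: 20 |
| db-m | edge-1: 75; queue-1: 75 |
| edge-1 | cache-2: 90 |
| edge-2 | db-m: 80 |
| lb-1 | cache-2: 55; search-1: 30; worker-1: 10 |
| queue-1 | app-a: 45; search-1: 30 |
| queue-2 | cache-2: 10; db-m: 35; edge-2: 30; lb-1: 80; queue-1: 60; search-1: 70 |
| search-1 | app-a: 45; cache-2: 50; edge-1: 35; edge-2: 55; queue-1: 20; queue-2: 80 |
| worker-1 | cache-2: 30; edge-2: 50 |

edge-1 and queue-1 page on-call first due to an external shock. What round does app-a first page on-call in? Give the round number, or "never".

Round 1 — edge-1, queue-1 page on-call (initial).
  app-a: +45 → 45 < 80
  cache-2: +90 → 90 < 110
  search-1: +30 → 30 ≥ 30
Round 2 — search-1 pages on-call.
  app-a: +45 → 90 ≥ 80
  cache-2: +50 → 140 ≥ 110
  edge-2: +55 → 55 < 60
  queue-2: +80 → 80 < 120
Round 3 — app-a, cache-2 page on-call.
  queue-2: +90+20 → 190 ≥ 120
Round 4 — queue-2 pages on-call.
  db-m: +35 → 35 < 70
  edge-2: +30 → 85 ≥ 60
  lb-1: +80 → 80 ≥ 60
Round 5 — edge-2, lb-1 page on-call.
  db-m: +80 → 115 ≥ 70
  worker-1: +10 → 10 < 110
Round 6 — db-m pages on-call.
No further pages.

3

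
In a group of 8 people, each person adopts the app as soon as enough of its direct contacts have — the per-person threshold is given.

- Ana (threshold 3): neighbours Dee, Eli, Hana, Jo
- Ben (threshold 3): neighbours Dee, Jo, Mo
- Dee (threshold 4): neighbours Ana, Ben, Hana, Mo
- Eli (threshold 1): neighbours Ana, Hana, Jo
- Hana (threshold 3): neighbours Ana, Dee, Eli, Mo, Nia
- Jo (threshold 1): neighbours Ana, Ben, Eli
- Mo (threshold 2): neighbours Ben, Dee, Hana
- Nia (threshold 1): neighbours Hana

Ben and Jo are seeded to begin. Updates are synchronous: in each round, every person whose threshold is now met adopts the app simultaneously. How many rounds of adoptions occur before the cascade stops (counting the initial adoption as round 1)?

2

Round 1 — Ben, Jo adopt the app (initial).
Round 2 — checking thresholds:
  Ana: 1 of 4 neighbours < 3, below threshold.
  Dee: 1 of 4 neighbours < 4, below threshold.
  Eli: 1 of 3 neighbours ≥ 1, adopts the app.
  Mo: 1 of 3 neighbours < 2, below threshold.
Round 3 — no new adoptions; cascade stops.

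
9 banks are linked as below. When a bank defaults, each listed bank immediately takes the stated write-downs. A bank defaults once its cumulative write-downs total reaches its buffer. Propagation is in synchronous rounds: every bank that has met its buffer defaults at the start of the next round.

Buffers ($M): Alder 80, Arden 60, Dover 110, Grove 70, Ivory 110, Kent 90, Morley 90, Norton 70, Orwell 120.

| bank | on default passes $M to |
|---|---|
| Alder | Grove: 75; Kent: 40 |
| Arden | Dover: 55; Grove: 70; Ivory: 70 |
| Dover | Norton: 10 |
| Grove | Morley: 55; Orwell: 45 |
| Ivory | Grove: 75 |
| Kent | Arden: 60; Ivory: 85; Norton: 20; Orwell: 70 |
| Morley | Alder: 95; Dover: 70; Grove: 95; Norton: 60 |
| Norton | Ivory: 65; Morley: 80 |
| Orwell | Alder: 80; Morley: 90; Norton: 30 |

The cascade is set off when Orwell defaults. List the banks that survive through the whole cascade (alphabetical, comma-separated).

Arden, Dover, Ivory, Kent

Round 1 — Orwell defaults (initial).
  Alder: +80 → 80 ≥ 80
  Morley: +90 → 90 ≥ 90
  Norton: +30 → 30 < 70
Round 2 — Alder, Morley default.
  Dover: +70 → 70 < 110
  Grove: +75+95 → 170 ≥ 70
  Kent: +40 → 40 < 90
  Norton: +60 → 90 ≥ 70
Round 3 — Grove, Norton default.
  Ivory: +65 → 65 < 110
No further defaults.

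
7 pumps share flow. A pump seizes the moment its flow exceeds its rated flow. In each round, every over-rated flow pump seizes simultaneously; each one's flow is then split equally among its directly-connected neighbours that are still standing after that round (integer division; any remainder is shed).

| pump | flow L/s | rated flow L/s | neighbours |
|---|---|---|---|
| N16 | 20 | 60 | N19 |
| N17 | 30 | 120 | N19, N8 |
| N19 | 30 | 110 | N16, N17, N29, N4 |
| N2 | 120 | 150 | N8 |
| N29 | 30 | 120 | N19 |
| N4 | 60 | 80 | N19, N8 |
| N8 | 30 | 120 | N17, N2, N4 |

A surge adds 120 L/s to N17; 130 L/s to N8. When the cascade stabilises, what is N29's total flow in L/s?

120

Round 1 — N17 at 150 > 120; N8 at 160 > 120. N17, N8 seize.
  N17 sheds 150 L/s to N19: 150 each.
    N19: 30+150 = 180 > 110
  N8 sheds 160 L/s to N2, N4: 80 each.
    N2: 120+80 = 200 > 150
    N4: 60+80 = 140 > 80
Round 2 — N19, N2, N4 seize.
  N19 sheds 180 L/s to N16, N29: 90 each.
    N16: 20+90 = 110 > 60
    N29: 30+90 = 120 ≤ 120
  N2 sheds 200 L/s: no online neighbours, lost.
  N4 sheds 140 L/s: no online neighbours, lost.
Round 3 — N16 seizes.
  N16 sheds 110 L/s: no online neighbours, lost.
No further seizures.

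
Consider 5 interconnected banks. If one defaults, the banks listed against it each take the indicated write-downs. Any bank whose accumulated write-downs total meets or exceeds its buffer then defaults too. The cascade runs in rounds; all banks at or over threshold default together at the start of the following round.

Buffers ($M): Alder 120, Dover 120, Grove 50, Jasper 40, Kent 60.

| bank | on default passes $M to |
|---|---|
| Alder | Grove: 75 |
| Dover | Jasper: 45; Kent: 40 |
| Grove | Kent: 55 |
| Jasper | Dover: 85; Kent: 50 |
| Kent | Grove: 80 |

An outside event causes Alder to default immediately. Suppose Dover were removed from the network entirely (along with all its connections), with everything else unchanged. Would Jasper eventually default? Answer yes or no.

no

With Dover removed:
Round 1 — Alder defaults (initial).
  Grove: +75 → 75 ≥ 50
Round 2 — Grove defaults.
  Kent: +55 → 55 < 60
No further defaults.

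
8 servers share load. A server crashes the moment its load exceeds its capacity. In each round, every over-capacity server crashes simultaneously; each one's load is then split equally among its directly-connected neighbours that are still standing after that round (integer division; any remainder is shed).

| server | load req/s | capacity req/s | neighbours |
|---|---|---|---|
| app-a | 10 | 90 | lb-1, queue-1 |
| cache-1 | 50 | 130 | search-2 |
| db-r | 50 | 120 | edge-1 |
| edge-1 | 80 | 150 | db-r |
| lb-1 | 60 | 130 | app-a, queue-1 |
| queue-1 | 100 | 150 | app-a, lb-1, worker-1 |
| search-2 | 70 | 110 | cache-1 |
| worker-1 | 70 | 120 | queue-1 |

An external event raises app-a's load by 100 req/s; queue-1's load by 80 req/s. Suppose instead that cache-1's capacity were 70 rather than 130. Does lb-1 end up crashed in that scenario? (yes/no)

With cache-1's capacity at 70:
Round 1 — app-a at 110 > 90; queue-1 at 180 > 150. app-a, queue-1 crash.
  app-a sheds 110 req/s to lb-1: 110 each.
    lb-1: 60+110 = 170 > 130
  queue-1 sheds 180 req/s to lb-1, worker-1: 90 each.
    lb-1: 170+90 = 260 > 130
    worker-1: 70+90 = 160 > 120
Round 2 — lb-1, worker-1 crash.
  lb-1 sheds 260 req/s: no online neighbours, lost.
  worker-1 sheds 160 req/s: no online neighbours, lost.
No further crashes.

yes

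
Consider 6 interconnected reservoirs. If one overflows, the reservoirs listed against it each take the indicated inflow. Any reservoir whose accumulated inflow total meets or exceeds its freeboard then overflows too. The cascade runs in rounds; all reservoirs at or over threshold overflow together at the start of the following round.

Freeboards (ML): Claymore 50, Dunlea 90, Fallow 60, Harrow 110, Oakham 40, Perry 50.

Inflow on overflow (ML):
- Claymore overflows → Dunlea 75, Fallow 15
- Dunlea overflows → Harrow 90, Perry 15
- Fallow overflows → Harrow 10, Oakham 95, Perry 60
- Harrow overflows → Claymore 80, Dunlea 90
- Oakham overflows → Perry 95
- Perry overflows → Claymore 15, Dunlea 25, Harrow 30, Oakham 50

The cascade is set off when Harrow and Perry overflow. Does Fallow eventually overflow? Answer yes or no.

no

Round 1 — Harrow, Perry overflow (initial).
  Claymore: +80+15 → 95 ≥ 50
  Dunlea: +90+25 → 115 ≥ 90
  Oakham: +50 → 50 ≥ 40
Round 2 — Claymore, Dunlea, Oakham overflow.
  Fallow: +15 → 15 < 60
No further overflows.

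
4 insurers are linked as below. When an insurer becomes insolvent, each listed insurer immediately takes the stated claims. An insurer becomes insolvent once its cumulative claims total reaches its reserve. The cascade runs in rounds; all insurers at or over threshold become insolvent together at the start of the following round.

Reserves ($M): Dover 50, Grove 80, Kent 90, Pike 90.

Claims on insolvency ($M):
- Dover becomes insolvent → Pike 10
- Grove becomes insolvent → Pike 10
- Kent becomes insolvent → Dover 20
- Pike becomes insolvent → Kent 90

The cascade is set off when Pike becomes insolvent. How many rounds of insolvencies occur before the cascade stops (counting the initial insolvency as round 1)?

2

Round 1 — Pike becomes insolvent (initial).
  Kent: +90 → 90 ≥ 90
Round 2 — Kent becomes insolvent.
  Dover: +20 → 20 < 50
No further insolvencies.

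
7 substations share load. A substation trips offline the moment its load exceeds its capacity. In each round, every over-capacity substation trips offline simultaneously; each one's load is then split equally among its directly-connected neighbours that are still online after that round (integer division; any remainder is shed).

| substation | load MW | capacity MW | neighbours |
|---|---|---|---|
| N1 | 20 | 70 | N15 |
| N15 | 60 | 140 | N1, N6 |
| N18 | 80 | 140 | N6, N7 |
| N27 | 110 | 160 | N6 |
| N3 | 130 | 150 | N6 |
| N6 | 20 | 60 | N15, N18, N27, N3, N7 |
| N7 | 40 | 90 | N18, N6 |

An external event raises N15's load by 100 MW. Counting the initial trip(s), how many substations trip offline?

Round 1 — N15 at 160 > 140. N15 trips offline.
  N15 sheds 160 MW to N1, N6: 80 each.
    N1: 20+80 = 100 > 70
    N6: 20+80 = 100 > 60
Round 2 — N1, N6 trip offline.
  N1 sheds 100 MW: no online neighbours, lost.
  N6 sheds 100 MW to N18, N27, N3, N7: 25 each.
    N18: 80+25 = 105 ≤ 140
    N27: 110+25 = 135 ≤ 160
    N3: 130+25 = 155 > 150
    N7: 40+25 = 65 ≤ 90
Round 3 — N3 trips offline.
  N3 sheds 155 MW: no online neighbours, lost.
No further trips.

4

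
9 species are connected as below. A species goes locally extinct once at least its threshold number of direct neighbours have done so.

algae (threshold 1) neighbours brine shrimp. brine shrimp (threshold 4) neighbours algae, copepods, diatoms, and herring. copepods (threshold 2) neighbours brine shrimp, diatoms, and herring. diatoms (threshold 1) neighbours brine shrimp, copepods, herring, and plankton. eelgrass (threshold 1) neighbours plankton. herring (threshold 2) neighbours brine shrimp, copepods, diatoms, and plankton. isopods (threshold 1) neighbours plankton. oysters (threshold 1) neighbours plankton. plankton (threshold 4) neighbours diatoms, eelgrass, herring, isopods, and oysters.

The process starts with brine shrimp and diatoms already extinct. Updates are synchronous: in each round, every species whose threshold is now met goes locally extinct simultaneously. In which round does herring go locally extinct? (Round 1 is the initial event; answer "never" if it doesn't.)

2

Round 1 — brine shrimp, diatoms go locally extinct (initial).
Round 2 — checking thresholds:
  algae: 1 of 1 neighbours ≥ 1, goes locally extinct.
  copepods: 2 of 3 neighbours ≥ 2, goes locally extinct.
  herring: 2 of 4 neighbours ≥ 2, goes locally extinct.
  plankton: 1 of 5 neighbours < 4, below threshold.
Round 3 — no new extinctions; cascade stops.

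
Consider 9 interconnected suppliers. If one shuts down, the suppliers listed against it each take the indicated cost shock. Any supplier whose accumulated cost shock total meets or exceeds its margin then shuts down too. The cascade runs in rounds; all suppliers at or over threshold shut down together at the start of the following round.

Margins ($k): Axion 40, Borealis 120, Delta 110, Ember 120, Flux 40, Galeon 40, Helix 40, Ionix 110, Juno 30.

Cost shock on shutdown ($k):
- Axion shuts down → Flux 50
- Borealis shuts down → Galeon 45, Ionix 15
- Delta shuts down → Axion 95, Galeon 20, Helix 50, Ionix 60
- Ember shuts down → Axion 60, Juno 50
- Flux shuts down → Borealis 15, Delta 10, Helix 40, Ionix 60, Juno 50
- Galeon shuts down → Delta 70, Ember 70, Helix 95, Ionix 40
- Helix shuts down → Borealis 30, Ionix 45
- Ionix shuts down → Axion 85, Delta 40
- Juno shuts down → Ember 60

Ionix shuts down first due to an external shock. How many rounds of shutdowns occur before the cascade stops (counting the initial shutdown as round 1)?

4

Round 1 — Ionix shuts down (initial).
  Axion: +85 → 85 ≥ 40
  Delta: +40 → 40 < 110
Round 2 — Axion shuts down.
  Flux: +50 → 50 ≥ 40
Round 3 — Flux shuts down.
  Borealis: +15 → 15 < 120
  Delta: +10 → 50 < 110
  Helix: +40 → 40 ≥ 40
  Juno: +50 → 50 ≥ 30
Round 4 — Helix, Juno shut down.
  Borealis: +30 → 45 < 120
  Ember: +60 → 60 < 120
No further shutdowns.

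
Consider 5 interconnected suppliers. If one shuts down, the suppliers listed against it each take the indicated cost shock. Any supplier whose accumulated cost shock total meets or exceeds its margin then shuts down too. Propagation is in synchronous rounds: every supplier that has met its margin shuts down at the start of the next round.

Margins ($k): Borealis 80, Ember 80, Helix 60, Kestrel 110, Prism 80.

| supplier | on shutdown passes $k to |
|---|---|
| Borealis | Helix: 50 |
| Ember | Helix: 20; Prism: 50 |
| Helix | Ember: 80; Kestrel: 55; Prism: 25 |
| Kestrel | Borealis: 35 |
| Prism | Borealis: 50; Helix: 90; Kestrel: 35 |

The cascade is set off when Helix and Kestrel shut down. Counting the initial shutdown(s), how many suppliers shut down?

3

Round 1 — Helix, Kestrel shut down (initial).
  Borealis: +35 → 35 < 80
  Ember: +80 → 80 ≥ 80
  Prism: +25 → 25 < 80
Round 2 — Ember shuts down.
  Prism: +50 → 75 < 80
No further shutdowns.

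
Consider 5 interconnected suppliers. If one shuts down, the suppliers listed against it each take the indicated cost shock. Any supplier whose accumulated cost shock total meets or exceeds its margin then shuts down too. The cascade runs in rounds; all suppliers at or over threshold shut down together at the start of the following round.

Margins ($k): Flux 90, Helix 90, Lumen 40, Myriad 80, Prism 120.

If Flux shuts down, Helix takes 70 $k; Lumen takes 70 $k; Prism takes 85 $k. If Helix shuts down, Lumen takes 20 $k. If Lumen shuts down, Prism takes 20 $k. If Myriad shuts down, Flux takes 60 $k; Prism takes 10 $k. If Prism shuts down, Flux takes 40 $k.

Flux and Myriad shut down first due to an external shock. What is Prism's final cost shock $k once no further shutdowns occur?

115

Round 1 — Flux, Myriad shut down (initial).
  Helix: +70 → 70 < 90
  Lumen: +70 → 70 ≥ 40
  Prism: +85+10 → 95 < 120
Round 2 — Lumen shuts down.
  Prism: +20 → 115 < 120
No further shutdowns.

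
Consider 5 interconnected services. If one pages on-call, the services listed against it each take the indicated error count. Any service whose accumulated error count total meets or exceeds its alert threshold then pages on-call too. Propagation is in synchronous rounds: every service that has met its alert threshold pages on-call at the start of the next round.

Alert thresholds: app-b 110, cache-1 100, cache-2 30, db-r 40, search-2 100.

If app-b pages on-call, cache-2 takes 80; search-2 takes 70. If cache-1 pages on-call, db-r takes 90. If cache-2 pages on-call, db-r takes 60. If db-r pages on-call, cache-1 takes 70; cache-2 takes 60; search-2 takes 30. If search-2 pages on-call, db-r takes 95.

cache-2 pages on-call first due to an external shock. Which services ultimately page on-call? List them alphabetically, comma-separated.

cache-2, db-r

Round 1 — cache-2 pages on-call (initial).
  db-r: +60 → 60 ≥ 40
Round 2 — db-r pages on-call.
  cache-1: +70 → 70 < 100
  search-2: +30 → 30 < 100
No further pages.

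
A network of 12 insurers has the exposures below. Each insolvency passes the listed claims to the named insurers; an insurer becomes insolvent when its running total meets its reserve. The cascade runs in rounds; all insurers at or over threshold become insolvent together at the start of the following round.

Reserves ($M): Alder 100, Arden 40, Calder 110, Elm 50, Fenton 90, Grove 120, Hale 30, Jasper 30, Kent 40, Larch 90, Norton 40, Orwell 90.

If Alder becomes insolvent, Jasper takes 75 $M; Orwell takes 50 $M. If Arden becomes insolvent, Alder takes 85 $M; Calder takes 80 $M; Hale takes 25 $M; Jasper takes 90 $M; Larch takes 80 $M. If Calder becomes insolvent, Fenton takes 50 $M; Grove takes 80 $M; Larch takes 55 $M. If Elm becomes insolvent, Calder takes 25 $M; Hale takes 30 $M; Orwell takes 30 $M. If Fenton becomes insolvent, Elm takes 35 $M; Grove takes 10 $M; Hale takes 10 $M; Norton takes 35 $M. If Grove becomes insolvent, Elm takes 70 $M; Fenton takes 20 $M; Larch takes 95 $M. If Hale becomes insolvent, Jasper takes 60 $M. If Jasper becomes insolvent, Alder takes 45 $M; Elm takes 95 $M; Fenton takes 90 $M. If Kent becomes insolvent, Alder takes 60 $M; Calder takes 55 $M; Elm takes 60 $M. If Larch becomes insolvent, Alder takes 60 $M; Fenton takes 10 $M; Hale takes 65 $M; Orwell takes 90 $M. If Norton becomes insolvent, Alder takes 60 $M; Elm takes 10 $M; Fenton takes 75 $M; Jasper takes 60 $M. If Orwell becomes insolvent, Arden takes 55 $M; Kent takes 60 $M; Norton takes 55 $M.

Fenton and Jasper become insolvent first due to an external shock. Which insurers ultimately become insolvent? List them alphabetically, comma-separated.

Round 1 — Fenton, Jasper become insolvent (initial).
  Alder: +45 → 45 < 100
  Elm: +35+95 → 130 ≥ 50
  Grove: +10 → 10 < 120
  Hale: +10 → 10 < 30
  Norton: +35 → 35 < 40
Round 2 — Elm becomes insolvent.
  Calder: +25 → 25 < 110
  Hale: +30 → 40 ≥ 30
  Orwell: +30 → 30 < 90
Round 3 — Hale becomes insolvent.
No further insolvencies.

Elm, Fenton, Hale, Jasper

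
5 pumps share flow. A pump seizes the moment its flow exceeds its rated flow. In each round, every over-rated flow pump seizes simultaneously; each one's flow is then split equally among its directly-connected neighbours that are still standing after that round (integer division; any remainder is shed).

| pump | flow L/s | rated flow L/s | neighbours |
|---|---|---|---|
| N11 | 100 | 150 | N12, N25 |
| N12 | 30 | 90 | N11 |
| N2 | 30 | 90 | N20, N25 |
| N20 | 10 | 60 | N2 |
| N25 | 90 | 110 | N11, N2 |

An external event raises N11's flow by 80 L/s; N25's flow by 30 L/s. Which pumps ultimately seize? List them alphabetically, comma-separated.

N11, N12, N2, N20, N25

Round 1 — N11 at 180 > 150; N25 at 120 > 110. N11, N25 seize.
  N11 sheds 180 L/s to N12: 180 each.
    N12: 30+180 = 210 > 90
  N25 sheds 120 L/s to N2: 120 each.
    N2: 30+120 = 150 > 90
Round 2 — N12, N2 seize.
  N12 sheds 210 L/s: no online neighbours, lost.
  N2 sheds 150 L/s to N20: 150 each.
    N20: 10+150 = 160 > 60
Round 3 — N20 seizes.
  N20 sheds 160 L/s: no online neighbours, lost.
No further seizures.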